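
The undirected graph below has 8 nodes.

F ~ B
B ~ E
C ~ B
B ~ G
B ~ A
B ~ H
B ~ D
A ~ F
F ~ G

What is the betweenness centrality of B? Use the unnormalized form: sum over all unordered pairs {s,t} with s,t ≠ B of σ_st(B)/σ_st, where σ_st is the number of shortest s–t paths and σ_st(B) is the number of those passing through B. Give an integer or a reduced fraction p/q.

37/2

Pairs whose geodesics pass through B — H–F: 1; H–E: 1; H–D: 1; H–C: 1; H–G: 1; H–A: 1; F–E: 1; F–D: 1; F–C: 1; E–D: 1; E–C: 1; E–G: 1; E–A: 1; D–C: 1 … (+5 more pairs).
All other pairs contribute 0.
Summing the contributions gives betweenness(B) = 37/2.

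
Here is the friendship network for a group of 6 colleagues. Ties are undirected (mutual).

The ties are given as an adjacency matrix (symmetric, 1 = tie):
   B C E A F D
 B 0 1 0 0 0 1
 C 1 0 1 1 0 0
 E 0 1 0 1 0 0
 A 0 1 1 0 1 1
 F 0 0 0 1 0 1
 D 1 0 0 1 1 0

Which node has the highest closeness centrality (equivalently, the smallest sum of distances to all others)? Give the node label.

A

Farness (sum of distances to all others) for each node — A:6, B:8, C:7, D:7, E:8, F:8.
The smallest farness is 6, for A, so A has the highest closeness.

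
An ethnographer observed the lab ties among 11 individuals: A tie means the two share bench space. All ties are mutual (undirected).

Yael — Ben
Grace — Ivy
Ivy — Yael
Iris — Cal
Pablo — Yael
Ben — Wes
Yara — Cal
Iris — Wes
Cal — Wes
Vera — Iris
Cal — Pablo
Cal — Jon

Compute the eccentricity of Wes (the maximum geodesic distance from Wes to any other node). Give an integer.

Distances from Wes: Ben:1, Cal:1, Grace:4, Iris:1, Ivy:3, Jon:2, Pablo:2, Vera:2, Yael:2, Yara:2.
The largest is 4 (to Grace), so the eccentricity of Wes is 4.

4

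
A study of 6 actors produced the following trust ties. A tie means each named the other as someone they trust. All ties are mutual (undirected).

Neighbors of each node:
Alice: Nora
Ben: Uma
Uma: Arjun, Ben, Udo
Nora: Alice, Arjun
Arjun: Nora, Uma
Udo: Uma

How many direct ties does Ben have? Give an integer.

1

Ben is directly tied to Uma. That is 1 neighbor, so the degree of Ben is 1.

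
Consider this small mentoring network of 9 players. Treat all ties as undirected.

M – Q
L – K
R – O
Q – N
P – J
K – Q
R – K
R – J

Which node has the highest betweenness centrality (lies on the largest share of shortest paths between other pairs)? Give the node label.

Unnormalized betweenness of each node: J:7, K:19, L:0, M:0, N:0, O:0, P:0, Q:13, R:17.
K has the largest value, 19, making it the main broker — the node through which the most shortest paths run.

K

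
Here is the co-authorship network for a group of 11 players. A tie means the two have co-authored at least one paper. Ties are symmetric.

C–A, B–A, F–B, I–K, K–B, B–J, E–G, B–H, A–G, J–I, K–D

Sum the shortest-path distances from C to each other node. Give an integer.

Distances from C: A:1, B:2, D:4, E:3, F:3, G:2, H:3, I:4, J:3, K:3.
Sum = 1 + 2 + 4 + 3 + 3 + 2 + 3 + 4 + 3 + 3 = 28.

28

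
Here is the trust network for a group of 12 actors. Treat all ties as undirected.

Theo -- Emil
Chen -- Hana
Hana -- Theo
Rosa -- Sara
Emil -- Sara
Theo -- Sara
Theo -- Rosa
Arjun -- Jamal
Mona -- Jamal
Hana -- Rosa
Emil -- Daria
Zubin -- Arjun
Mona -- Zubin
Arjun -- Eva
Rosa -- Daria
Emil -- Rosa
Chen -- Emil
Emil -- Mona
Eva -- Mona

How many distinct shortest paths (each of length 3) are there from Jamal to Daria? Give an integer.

The shortest distance is 3, and the only length-3 path is Jamal–Mona–Emil–Daria. So there is exactly 1 shortest path.

1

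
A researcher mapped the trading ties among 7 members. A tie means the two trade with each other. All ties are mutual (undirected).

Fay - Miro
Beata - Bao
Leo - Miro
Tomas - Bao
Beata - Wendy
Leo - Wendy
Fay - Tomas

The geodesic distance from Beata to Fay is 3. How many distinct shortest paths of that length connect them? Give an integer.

1

The shortest distance is 3, and the only length-3 path is Beata–Bao–Tomas–Fay. So there is exactly 1 shortest path.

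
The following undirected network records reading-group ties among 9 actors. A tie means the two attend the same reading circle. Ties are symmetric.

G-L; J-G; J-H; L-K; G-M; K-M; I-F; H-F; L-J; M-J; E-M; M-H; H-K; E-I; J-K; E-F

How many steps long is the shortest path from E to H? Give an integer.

2

One shortest route is E – M – H, which uses 2 edges, and E and H are not directly tied, so nothing shorter exists. So d(E,H) = 2.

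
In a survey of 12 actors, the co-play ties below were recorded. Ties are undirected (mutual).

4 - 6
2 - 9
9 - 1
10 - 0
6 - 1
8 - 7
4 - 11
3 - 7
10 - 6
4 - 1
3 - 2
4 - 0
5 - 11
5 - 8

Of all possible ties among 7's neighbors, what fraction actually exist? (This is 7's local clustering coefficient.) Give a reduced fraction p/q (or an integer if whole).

0

7's neighbors: 3 and 8 (k = 2).
Possible neighbor pairs: C(2,2) = 1. Edges among them: none → e = 0.
Clustering(7) = 0/1.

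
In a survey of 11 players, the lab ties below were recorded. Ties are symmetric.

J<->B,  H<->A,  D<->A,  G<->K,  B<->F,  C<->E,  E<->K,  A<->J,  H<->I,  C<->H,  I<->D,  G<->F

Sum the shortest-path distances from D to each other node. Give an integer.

30

Distances from D: A:1, B:3, C:3, E:4, F:4, G:5, H:2, I:1, J:2, K:5.
Sum = 1 + 3 + 3 + 4 + 4 + 5 + 2 + 1 + 2 + 5 = 30.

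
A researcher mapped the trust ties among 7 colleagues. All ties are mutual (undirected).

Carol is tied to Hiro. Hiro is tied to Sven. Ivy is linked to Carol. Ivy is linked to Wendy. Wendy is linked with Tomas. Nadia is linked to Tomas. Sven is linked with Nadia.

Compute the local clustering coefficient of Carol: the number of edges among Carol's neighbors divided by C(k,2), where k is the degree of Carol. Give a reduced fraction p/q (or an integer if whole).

0

Carol's neighbors: Hiro and Ivy (k = 2).
Possible neighbor pairs: C(2,2) = 1. Edges among them: none → e = 0.
Clustering(Carol) = 0/1.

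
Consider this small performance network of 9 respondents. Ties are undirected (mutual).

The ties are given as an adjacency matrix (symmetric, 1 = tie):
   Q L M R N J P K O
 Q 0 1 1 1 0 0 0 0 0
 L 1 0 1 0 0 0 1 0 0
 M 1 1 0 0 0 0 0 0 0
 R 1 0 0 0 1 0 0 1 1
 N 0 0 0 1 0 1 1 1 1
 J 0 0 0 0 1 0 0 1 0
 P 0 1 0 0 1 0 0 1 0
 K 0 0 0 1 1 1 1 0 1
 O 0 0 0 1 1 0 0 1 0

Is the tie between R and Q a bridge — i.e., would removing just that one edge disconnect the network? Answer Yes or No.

Even without that edge, R still reaches Q via R – N – P – L – Q, so the network stays connected. Not a bridge.

No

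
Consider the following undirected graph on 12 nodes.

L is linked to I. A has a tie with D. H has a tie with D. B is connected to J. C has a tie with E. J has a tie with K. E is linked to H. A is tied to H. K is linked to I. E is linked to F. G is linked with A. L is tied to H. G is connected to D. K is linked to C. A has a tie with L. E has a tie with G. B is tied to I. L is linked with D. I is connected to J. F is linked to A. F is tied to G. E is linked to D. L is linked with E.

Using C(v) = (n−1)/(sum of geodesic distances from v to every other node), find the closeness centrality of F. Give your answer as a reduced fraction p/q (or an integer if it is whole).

11/25

Distances from F: A:1, B:4, C:2, D:2, E:1, G:1, H:2, I:3, J:4, K:3, L:2. Sum = 25.
n = 12, so closeness = 11/25.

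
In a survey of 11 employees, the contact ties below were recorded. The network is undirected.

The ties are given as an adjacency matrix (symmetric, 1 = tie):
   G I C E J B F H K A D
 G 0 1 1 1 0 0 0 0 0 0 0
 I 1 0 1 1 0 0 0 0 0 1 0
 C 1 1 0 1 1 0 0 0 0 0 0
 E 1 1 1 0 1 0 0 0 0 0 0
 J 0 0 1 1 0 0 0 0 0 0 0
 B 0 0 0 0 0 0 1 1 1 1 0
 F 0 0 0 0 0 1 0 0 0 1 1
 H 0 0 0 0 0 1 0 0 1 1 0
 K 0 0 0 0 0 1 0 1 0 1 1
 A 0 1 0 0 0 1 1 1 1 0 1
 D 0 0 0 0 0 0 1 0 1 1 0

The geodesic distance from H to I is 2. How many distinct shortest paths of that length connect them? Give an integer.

The shortest distance is 2, and the only length-2 path is H–A–I. So there is exactly 1 shortest path.

1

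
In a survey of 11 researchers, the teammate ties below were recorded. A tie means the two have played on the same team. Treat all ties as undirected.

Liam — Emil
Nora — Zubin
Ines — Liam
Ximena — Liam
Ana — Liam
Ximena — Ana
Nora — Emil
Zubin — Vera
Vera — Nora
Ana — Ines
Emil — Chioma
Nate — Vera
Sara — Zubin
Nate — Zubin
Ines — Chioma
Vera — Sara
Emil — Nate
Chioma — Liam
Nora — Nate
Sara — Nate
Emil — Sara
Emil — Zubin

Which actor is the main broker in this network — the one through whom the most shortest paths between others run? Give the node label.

Emil

Unnormalized betweenness of each node: Ana:1/2, Chioma:3, Emil:101/4, Ines:1/2, Liam:17, Nate:7/4, Nora:3/2, Sara:3/2, Vera:1/4, Ximena:0, Zubin:7/4.
Emil has the largest value, 101/4, making it the main broker — the node through which the most shortest paths run.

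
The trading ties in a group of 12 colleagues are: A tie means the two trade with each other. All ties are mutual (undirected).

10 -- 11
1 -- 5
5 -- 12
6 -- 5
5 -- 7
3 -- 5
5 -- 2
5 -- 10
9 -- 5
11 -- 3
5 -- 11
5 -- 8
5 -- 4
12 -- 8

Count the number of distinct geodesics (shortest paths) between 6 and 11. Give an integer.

1

The shortest distance is 2, and the only length-2 path is 6–5–11. So there is exactly 1 shortest path.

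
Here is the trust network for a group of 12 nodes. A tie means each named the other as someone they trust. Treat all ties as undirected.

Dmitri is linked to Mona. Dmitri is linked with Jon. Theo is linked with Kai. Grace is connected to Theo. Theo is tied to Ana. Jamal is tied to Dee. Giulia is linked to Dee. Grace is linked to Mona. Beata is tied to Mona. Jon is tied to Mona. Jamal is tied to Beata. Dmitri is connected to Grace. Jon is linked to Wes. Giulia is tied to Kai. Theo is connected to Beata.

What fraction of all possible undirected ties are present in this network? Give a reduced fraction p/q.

There are 15 edges and 12 nodes, so the maximum possible is C(12,2) = 66.
Density = 15/66 = 5/22.

5/22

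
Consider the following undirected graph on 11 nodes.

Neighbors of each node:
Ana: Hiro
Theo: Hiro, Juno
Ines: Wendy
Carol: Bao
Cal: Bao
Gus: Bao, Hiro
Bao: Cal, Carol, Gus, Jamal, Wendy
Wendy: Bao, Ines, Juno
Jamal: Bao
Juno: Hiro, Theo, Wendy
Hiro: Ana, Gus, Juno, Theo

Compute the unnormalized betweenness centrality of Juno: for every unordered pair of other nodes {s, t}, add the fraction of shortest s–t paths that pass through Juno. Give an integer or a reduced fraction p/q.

8

Pairs whose geodesics pass through Juno — Hiro–Ines: 1; Hiro–Wendy: 1; Ines–Theo: 1; Ines–Ana: 1; Theo–Jamal: 1/2; Theo–Cal: 1/2; Theo–Wendy: 1; Theo–Carol: 1/2; Theo–Bao: 1/2; Ana–Wendy: 1.
All other pairs contribute 0.
Summing the contributions gives betweenness(Juno) = 8.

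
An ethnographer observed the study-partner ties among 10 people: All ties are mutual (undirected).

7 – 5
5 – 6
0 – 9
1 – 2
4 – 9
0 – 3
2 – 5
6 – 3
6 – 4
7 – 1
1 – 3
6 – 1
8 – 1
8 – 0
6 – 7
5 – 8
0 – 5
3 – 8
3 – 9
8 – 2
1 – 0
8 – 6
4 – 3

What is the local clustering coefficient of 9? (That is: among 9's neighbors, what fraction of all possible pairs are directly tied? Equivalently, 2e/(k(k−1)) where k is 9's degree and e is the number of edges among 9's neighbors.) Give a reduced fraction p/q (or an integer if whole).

9's neighbors: 0, 3, and 4 (k = 3).
Possible neighbor pairs: C(3,2) = 3. Edges among them: 0–3, 3–4 → e = 2.
Clustering(9) = 2/3.

2/3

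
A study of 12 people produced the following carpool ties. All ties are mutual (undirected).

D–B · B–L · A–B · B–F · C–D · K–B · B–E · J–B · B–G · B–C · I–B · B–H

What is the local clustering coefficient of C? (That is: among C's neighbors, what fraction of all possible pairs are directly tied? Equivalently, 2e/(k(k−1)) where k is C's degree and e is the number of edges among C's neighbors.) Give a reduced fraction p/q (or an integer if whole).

1

C's neighbors: B and D (k = 2).
Possible neighbor pairs: C(2,2) = 1. Edges among them: B–D → e = 1.
Clustering(C) = 1/1.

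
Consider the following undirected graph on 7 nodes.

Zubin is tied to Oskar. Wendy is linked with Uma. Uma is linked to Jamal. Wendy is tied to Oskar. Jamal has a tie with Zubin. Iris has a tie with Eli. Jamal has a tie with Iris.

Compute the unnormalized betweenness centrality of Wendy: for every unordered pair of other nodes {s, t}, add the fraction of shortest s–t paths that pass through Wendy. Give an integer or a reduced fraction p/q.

Pairs whose geodesics pass through Wendy — Uma–Oskar: 1.
All other pairs contribute 0.
Summing the contributions gives betweenness(Wendy) = 1.

1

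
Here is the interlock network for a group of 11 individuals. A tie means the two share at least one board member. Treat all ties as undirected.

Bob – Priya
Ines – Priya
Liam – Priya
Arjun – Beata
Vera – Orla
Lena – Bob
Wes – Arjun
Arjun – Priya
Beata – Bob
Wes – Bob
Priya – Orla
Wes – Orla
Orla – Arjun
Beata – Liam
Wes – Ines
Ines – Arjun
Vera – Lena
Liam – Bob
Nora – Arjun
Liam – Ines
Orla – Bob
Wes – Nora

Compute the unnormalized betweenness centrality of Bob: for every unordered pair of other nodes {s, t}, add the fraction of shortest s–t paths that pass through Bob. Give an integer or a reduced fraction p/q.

137/12

Pairs whose geodesics pass through Bob — Wes–Priya: 1/4; Wes–Lena: 1; Wes–Liam: 1/2; Wes–Beata: 1/2; Orla–Lena: 1/2; Orla–Liam: 1/2; Orla–Beata: 1/2; Priya–Lena: 1; Priya–Beata: 1/3; Arjun–Lena: 4/5; Lena–Liam: 1; Lena–Nora: 1; Lena–Ines: 3/3; Lena–Beata: 1 … (+3 more pairs).
All other pairs contribute 0.
Summing the contributions gives betweenness(Bob) = 137/12.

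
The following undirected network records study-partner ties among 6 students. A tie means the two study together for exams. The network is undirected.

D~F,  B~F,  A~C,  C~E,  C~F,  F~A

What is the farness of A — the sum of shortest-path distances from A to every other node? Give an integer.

8

Distances from A: B:2, C:1, D:2, E:2, F:1.
Sum = 2 + 1 + 2 + 2 + 1 = 8.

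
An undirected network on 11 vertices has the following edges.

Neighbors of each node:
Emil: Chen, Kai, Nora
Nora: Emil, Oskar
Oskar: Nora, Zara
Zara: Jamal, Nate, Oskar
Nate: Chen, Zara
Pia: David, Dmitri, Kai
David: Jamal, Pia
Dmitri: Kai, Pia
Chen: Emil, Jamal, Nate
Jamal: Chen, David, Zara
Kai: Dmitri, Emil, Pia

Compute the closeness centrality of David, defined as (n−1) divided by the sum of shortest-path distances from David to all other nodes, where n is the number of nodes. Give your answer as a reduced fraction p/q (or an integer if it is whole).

Distances from David: Chen:2, Dmitri:2, Emil:3, Jamal:1, Kai:2, Nate:3, Nora:4, Oskar:3, Pia:1, Zara:2. Sum = 23.
n = 11, so closeness = 10/23.

10/23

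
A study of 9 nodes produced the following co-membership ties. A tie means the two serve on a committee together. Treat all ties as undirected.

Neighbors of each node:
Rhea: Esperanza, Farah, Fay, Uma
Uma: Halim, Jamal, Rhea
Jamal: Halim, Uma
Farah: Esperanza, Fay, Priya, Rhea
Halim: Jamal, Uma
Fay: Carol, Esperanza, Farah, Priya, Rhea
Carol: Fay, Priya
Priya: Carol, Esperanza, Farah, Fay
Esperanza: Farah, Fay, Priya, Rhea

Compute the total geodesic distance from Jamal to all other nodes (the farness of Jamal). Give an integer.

21

Distances from Jamal: Carol:4, Esperanza:3, Farah:3, Fay:3, Halim:1, Priya:4, Rhea:2, Uma:1.
Sum = 4 + 3 + 3 + 3 + 1 + 4 + 2 + 1 = 21.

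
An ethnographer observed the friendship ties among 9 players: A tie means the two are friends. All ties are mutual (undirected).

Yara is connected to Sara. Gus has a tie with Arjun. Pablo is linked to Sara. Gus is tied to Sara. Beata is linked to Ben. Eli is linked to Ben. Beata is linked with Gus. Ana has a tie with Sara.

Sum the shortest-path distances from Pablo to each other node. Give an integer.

Distances from Pablo: Ana:2, Arjun:3, Beata:3, Ben:4, Eli:5, Gus:2, Sara:1, Yara:2.
Sum = 2 + 3 + 3 + 4 + 5 + 2 + 1 + 2 = 22.

22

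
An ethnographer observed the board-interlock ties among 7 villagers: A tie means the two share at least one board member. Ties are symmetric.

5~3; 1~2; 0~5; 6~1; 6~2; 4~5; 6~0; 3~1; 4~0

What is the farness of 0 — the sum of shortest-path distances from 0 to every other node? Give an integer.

9

Distances from 0: 1:2, 2:2, 3:2, 4:1, 5:1, 6:1.
Sum = 2 + 2 + 2 + 1 + 1 + 1 = 9.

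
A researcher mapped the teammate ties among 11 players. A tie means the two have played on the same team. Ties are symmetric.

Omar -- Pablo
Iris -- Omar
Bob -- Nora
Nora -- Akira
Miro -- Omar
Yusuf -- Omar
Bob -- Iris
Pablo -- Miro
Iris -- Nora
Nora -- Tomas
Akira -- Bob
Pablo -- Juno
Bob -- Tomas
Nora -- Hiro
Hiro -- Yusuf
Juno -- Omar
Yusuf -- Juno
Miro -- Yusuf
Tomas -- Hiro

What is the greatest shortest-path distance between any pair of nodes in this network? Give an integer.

4

Eccentricity of each node (its greatest distance to any other): Akira:4, Bob:3, Hiro:3, Iris:2, Juno:4, Miro:4, Nora:3, Omar:3, Pablo:4, Tomas:4, Yusuf:3.
The maximum eccentricity is 4, realized for instance by the pair Pablo–Tomas via Pablo – Juno – Yusuf – Hiro – Tomas. So the diameter is 4.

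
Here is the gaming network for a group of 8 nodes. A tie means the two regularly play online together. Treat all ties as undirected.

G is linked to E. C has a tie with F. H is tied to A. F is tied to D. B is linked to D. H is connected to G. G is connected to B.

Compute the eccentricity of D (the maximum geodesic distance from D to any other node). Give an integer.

4

Distances from D: A:4, B:1, C:2, E:3, F:1, G:2, H:3.
The largest is 4 (to A), so the eccentricity of D is 4.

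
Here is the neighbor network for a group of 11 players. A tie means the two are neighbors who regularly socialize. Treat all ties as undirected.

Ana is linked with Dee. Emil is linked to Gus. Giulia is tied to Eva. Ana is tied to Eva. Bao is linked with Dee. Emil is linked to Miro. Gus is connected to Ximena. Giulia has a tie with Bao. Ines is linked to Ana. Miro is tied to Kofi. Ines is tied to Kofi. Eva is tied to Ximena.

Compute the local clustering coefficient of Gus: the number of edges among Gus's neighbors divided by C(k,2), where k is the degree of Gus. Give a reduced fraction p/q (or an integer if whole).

Gus's neighbors: Emil and Ximena (k = 2).
Possible neighbor pairs: C(2,2) = 1. Edges among them: none → e = 0.
Clustering(Gus) = 0/1.

0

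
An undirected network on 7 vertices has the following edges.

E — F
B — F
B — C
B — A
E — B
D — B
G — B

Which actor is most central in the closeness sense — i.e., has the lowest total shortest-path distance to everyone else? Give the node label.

B

Farness (sum of distances to all others) for each node — A:11, B:6, C:11, D:11, E:10, F:10, G:11.
The smallest farness is 6, for B, so B has the highest closeness.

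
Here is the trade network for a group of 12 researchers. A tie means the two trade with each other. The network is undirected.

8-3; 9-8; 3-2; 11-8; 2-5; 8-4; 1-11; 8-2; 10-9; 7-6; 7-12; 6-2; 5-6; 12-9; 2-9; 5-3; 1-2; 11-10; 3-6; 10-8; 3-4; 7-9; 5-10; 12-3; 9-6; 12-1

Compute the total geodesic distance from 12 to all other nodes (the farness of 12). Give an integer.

Distances from 12: 1:1, 2:2, 3:1, 4:2, 5:2, 6:2, 7:1, 8:2, 9:1, 10:2, 11:2.
Sum = 1 + 2 + 1 + 2 + 2 + 2 + 1 + 2 + 1 + 2 + 2 = 18.

18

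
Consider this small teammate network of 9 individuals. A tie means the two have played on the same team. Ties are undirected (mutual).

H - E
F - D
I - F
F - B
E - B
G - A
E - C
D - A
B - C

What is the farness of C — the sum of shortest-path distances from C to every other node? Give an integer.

Distances from C: A:4, B:1, D:3, E:1, F:2, G:5, H:2, I:3.
Sum = 4 + 1 + 3 + 1 + 2 + 5 + 2 + 3 = 21.

21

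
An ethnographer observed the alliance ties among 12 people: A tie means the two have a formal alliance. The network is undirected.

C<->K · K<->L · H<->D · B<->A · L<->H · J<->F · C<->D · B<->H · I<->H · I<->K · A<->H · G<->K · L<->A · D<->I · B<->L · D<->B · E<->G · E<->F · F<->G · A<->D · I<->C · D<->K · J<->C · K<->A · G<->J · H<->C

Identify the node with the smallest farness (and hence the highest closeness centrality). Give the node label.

Farness (sum of distances to all others) for each node — A:20, B:24, C:18, D:18, E:29, F:26, G:20, H:20, I:20, J:22, K:16, L:21.
The smallest farness is 16, for K, so K has the highest closeness.

K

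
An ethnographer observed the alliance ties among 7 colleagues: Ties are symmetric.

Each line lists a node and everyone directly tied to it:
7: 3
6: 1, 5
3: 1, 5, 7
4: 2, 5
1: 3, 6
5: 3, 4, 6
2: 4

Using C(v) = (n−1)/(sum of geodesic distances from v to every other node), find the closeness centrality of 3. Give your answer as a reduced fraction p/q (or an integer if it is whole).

Distances from 3: 1:1, 2:3, 4:2, 5:1, 6:2, 7:1. Sum = 10.
n = 7, so closeness = 6/10 = 3/5.

3/5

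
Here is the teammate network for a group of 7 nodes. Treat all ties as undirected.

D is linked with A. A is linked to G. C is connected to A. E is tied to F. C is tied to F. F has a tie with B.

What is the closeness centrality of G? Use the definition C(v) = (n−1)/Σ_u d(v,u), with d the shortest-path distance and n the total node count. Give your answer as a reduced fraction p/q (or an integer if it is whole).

3/8

Distances from G: A:1, B:4, C:2, D:2, E:4, F:3. Sum = 16.
n = 7, so closeness = 6/16 = 3/8.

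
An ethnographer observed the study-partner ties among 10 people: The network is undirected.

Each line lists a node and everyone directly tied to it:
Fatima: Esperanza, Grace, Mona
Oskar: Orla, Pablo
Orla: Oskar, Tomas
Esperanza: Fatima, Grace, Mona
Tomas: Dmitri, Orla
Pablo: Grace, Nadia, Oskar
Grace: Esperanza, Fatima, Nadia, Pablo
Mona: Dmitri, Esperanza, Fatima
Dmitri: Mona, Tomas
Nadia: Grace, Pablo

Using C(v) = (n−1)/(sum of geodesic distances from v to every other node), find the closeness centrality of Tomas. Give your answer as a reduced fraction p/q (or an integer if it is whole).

Distances from Tomas: Dmitri:1, Esperanza:3, Fatima:3, Grace:4, Mona:2, Nadia:4, Orla:1, Oskar:2, Pablo:3. Sum = 23.
n = 10, so closeness = 9/23.

9/23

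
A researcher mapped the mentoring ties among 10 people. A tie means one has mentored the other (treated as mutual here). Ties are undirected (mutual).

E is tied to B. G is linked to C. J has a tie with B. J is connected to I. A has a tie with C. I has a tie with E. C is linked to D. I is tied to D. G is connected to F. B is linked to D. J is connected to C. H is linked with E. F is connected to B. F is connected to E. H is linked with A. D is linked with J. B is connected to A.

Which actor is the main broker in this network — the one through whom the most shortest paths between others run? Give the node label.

B

Unnormalized betweenness of each node: A:76/21, B:52/7, C:6, D:89/42, E:6, F:125/42, G:8/7, H:17/21, I:25/14, J:89/42.
B has the largest value, 52/7, making it the main broker — the node through which the most shortest paths run.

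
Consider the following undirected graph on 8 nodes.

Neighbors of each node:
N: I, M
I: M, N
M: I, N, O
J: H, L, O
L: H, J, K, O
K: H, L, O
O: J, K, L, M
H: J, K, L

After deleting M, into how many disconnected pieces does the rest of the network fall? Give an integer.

2

Without M, the remaining ties split the others into: {H, J, K, L, O}; {I, N}.
That's 2 separate components.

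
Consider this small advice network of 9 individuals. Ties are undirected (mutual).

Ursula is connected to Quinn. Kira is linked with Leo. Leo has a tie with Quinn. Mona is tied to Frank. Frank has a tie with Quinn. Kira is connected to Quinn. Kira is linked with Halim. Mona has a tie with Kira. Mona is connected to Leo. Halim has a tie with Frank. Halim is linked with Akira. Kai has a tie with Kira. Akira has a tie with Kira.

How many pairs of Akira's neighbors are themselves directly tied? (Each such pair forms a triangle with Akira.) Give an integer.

Akira's neighbors: Halim and Kira.
Neighbor pairs that are themselves tied: Akira–Halim–Kira. Each forms one triangle with Akira, for 1 in total.

1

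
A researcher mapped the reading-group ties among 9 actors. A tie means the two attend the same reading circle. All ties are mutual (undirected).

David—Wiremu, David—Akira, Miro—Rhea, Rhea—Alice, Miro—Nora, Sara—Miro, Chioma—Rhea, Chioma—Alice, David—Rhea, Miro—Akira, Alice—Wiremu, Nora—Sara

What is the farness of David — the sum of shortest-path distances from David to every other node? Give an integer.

15

Distances from David: Akira:1, Alice:2, Chioma:2, Miro:2, Nora:3, Rhea:1, Sara:3, Wiremu:1.
Sum = 1 + 2 + 2 + 2 + 3 + 1 + 3 + 1 = 15.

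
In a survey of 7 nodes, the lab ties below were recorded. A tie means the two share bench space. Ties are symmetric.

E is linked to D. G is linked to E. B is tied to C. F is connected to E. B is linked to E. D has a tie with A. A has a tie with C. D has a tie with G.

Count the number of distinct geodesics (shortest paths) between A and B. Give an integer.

The shortest distance is 2, and the only length-2 path is A–C–B. So there is exactly 1 shortest path.

1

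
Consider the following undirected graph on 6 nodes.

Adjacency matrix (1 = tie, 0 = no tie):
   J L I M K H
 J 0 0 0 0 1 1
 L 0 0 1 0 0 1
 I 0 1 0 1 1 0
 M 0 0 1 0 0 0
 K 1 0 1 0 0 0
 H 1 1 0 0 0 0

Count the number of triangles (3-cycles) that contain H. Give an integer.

H's neighbors are J and L, but none of them are tied to each other, so no triangle contains H.

0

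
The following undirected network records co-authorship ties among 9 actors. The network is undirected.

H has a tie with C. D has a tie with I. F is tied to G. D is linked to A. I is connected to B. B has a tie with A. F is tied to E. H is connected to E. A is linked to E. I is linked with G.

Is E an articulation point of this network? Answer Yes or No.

Yes

Removing E leaves {A, B, D, F, G, and I} with no path to {C and H}, so the network splits into 2 components. E is a cut vertex.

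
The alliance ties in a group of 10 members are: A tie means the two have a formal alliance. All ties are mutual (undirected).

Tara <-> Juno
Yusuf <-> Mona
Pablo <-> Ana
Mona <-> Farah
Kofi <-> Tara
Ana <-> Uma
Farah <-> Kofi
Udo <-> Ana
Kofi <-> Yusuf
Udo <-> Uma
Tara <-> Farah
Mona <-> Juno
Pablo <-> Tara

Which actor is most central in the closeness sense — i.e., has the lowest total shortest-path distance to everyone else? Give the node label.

Farness (sum of distances to all others) for each node — Ana:22, Farah:20, Juno:21, Kofi:20, Mona:24, Pablo:18, Tara:16, Udo:29, Uma:29, Yusuf:25.
The smallest farness is 16, for Tara, so Tara has the highest closeness.

Tara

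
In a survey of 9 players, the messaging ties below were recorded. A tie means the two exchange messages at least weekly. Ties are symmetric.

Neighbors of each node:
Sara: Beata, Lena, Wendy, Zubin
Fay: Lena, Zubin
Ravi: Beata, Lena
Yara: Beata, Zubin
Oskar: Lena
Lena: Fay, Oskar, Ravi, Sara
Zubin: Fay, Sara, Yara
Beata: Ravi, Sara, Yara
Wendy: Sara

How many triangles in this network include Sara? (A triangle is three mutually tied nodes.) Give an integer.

0

Sara's neighbors are Beata, Lena, Wendy, and Zubin, but none of them are tied to each other, so no triangle contains Sara.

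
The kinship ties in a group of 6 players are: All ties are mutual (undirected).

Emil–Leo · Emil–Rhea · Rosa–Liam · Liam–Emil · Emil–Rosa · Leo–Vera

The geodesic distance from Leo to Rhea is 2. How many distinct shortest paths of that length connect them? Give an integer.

1

The shortest distance is 2, and the only length-2 path is Leo–Emil–Rhea. So there is exactly 1 shortest path.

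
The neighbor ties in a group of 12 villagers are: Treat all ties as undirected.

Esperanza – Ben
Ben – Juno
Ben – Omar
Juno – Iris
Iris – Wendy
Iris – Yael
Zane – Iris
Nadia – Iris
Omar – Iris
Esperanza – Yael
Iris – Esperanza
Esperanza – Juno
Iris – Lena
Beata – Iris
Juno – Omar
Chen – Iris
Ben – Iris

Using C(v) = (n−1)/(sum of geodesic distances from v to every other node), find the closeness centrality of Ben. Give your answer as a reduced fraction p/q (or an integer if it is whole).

11/18

Distances from Ben: Beata:2, Chen:2, Esperanza:1, Iris:1, Juno:1, Lena:2, Nadia:2, Omar:1, Wendy:2, Yael:2, Zane:2. Sum = 18.
n = 12, so closeness = 11/18.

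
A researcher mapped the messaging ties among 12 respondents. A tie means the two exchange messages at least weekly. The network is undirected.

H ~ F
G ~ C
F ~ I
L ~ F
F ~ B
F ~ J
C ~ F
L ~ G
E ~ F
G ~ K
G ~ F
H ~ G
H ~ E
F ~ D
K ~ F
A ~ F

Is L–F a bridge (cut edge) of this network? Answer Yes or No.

No

Even without that edge, L still reaches F via L – G – F, so the network stays connected. Not a bridge.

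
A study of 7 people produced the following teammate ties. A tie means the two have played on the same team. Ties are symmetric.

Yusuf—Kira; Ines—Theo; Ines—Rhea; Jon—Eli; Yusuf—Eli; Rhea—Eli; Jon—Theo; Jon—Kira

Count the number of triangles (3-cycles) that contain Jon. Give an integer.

Jon's neighbors are Eli, Kira, and Theo, but none of them are tied to each other, so no triangle contains Jon.

0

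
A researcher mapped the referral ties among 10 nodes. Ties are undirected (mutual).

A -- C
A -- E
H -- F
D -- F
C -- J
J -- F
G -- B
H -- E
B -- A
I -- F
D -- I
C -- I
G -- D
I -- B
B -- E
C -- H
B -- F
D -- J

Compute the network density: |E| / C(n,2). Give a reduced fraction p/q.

There are 18 edges and 10 nodes, so the maximum possible is C(10,2) = 45.
Density = 18/45 = 2/5.

2/5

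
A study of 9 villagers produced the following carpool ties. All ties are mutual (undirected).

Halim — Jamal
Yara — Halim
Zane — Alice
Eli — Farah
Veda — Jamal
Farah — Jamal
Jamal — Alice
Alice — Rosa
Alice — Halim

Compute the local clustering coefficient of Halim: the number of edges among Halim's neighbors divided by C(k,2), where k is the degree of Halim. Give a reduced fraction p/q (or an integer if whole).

Halim's neighbors: Alice, Jamal, and Yara (k = 3).
Possible neighbor pairs: C(3,2) = 3. Edges among them: Alice–Jamal → e = 1.
Clustering(Halim) = 1/3.

1/3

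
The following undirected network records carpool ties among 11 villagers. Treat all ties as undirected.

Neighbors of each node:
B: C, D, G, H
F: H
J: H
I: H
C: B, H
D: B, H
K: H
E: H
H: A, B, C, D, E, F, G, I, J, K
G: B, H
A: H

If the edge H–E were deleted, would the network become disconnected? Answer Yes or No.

Without the H–E edge there is no alternate route between H and E, so the network disconnects. It is a bridge.

Yes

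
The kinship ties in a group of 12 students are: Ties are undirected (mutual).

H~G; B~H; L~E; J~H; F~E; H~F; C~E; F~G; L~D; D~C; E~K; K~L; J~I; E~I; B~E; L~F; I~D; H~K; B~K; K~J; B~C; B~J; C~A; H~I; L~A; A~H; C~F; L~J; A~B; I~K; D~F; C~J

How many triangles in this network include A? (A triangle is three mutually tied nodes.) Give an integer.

A's neighbors: B, C, H, and L.
Neighbor pairs that are themselves tied: A–B–C; A–B–H. Each forms one triangle with A, for 2 in total.

2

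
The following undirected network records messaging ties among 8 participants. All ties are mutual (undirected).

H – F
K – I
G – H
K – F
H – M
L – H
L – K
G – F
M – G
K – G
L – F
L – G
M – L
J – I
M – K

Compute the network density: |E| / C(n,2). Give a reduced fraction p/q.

15/28

There are 15 edges and 8 nodes, so the maximum possible is C(8,2) = 28.
Density = 15/28.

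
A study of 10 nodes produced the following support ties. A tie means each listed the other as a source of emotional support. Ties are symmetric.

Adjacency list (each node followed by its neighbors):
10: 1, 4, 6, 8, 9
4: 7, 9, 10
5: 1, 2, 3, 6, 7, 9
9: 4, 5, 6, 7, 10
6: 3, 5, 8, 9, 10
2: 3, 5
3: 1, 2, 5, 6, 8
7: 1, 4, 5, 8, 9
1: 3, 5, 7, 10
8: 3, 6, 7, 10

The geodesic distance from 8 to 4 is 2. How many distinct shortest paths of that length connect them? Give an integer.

The shortest distance is 2. The length-2 paths are: 8–7–4; 8–10–4.
That gives 2 distinct shortest paths.

2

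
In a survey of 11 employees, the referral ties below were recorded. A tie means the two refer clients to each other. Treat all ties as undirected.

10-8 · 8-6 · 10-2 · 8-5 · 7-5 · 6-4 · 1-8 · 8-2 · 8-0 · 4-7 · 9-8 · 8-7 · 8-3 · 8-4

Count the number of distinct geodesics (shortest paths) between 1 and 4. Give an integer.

1

The shortest distance is 2, and the only length-2 path is 1–8–4. So there is exactly 1 shortest path.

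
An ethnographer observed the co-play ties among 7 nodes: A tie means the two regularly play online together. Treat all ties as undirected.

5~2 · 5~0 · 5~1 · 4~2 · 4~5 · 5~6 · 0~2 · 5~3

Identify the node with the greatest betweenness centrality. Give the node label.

Unnormalized betweenness of each node: 0:0, 1:0, 2:1/2, 3:0, 4:0, 5:25/2, 6:0.
5 has the largest value, 25/2, making it the main broker — the node through which the most shortest paths run.

5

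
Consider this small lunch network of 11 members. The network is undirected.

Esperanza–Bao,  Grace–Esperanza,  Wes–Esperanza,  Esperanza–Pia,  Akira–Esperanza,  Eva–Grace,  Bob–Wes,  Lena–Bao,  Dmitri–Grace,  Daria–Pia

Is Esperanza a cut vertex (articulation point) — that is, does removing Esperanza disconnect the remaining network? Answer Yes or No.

Yes

Removing Esperanza leaves {Bao and Lena} with no path to {Bob and Wes}, so the network splits into 5 components. Esperanza is a cut vertex.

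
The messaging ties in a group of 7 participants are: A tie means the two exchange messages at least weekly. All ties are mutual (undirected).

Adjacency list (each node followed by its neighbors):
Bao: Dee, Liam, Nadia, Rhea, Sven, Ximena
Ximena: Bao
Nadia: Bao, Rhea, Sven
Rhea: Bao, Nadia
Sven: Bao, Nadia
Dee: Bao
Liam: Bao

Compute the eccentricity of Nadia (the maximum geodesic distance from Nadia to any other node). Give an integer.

Distances from Nadia: Bao:1, Dee:2, Liam:2, Rhea:1, Sven:1, Ximena:2.
The largest is 2 (to Dee, Liam, and Ximena), so the eccentricity of Nadia is 2.

2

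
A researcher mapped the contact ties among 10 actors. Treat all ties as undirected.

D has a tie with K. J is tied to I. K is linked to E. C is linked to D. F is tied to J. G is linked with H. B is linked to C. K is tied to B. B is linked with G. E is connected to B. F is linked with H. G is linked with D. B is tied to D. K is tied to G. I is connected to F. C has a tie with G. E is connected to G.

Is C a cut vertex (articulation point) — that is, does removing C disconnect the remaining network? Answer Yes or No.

No

Even without C, every remaining node can still reach every other (the residual graph is connected), so C is not a cut vertex.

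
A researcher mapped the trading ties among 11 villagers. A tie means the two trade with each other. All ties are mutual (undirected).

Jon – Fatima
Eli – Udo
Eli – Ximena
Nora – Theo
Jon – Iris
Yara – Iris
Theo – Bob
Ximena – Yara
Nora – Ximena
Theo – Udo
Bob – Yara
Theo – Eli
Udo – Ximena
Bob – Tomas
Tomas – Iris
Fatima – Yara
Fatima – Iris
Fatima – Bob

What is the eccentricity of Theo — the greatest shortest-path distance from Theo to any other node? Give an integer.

3

Distances from Theo: Bob:1, Eli:1, Fatima:2, Iris:3, Jon:3, Nora:1, Tomas:2, Udo:1, Ximena:2, Yara:2.
The largest is 3 (to Iris and Jon), so the eccentricity of Theo is 3.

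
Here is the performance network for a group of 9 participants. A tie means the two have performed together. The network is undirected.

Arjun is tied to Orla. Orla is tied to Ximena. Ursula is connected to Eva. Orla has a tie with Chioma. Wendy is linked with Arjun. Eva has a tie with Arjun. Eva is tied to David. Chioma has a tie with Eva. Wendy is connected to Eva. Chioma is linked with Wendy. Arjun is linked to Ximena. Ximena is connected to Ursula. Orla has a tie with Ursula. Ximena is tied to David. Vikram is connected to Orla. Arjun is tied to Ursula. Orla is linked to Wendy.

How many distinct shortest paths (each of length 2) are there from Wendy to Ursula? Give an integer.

3

The shortest distance is 2. The length-2 paths are: Wendy–Orla–Ursula; Wendy–Eva–Ursula; Wendy–Arjun–Ursula.
That gives 3 distinct shortest paths.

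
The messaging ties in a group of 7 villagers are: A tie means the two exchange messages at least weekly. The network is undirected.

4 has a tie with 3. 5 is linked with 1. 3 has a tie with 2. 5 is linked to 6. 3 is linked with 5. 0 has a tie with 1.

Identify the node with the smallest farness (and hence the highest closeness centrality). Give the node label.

5

Farness (sum of distances to all others) for each node — 0:17, 1:12, 2:15, 3:10, 4:15, 5:9, 6:14.
The smallest farness is 9, for 5, so 5 has the highest closeness.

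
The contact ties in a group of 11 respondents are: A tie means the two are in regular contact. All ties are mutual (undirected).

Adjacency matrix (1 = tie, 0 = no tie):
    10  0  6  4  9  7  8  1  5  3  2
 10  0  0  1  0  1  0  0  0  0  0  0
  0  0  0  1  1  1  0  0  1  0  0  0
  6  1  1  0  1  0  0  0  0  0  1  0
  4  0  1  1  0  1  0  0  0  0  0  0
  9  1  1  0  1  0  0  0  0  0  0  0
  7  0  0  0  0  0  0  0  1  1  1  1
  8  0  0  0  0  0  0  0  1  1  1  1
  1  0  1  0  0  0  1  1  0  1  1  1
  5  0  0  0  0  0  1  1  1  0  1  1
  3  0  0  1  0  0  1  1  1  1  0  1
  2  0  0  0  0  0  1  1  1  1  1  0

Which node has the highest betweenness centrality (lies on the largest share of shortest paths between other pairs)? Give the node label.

3

Unnormalized betweenness of each node: 0:10, 1:11, 2:1/4, 3:133/12, 4:7/12, 5:1/4, 6:131/12, 7:0, 8:0, 9:4/3, 10:7/12.
3 has the largest value, 133/12, making it the main broker — the node through which the most shortest paths run.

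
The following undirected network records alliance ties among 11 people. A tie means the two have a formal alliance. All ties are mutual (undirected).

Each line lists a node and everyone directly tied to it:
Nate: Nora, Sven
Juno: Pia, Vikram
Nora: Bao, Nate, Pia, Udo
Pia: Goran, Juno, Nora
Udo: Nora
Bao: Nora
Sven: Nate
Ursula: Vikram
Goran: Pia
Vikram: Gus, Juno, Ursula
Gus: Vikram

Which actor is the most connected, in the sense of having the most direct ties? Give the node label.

Nora

Degrees — Bao:1, Goran:1, Gus:1, Juno:2, Nate:2, Nora:4, Pia:3, Sven:1, Udo:1, Ursula:1, Vikram:3.
The maximum is 4, attained only by Nora.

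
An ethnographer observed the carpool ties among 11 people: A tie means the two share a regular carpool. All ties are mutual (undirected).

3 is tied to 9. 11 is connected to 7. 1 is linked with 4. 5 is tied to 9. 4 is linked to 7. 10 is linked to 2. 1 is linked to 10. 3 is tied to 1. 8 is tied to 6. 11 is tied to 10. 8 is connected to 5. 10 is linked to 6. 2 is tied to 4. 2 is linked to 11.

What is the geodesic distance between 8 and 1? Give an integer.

One shortest route is 8 – 6 – 10 – 1, which uses 3 edges, and at distance 2 from 8 we only reach {9, 10}, which does not include 1. So d(8,1) = 3.

3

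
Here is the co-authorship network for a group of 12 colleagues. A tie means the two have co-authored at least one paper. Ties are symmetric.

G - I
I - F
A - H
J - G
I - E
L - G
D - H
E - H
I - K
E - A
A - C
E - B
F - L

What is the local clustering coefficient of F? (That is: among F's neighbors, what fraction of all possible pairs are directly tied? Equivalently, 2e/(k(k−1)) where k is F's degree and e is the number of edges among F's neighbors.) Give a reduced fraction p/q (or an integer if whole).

F's neighbors: I and L (k = 2).
Possible neighbor pairs: C(2,2) = 1. Edges among them: none → e = 0.
Clustering(F) = 0/1.

0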